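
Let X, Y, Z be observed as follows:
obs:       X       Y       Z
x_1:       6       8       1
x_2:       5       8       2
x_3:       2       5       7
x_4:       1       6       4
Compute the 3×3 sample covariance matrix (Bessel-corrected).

Step 1 — column means:
  mean(X) = (6 + 5 + 2 + 1) / 4 = 14/4 = 3.5
  mean(Y) = (8 + 8 + 5 + 6) / 4 = 27/4 = 6.75
  mean(Z) = (1 + 2 + 7 + 4) / 4 = 14/4 = 3.5

Step 2 — sample covariance S[i,j] = (1/(n-1)) · Σ_k (x_{k,i} - mean_i) · (x_{k,j} - mean_j), with n-1 = 3.
  S[X,X] = ((2.5)·(2.5) + (1.5)·(1.5) + (-1.5)·(-1.5) + (-2.5)·(-2.5)) / 3 = 17/3 = 5.6667
  S[X,Y] = ((2.5)·(1.25) + (1.5)·(1.25) + (-1.5)·(-1.75) + (-2.5)·(-0.75)) / 3 = 9.5/3 = 3.1667
  S[X,Z] = ((2.5)·(-2.5) + (1.5)·(-1.5) + (-1.5)·(3.5) + (-2.5)·(0.5)) / 3 = -15/3 = -5
  S[Y,Y] = ((1.25)·(1.25) + (1.25)·(1.25) + (-1.75)·(-1.75) + (-0.75)·(-0.75)) / 3 = 6.75/3 = 2.25
  S[Y,Z] = ((1.25)·(-2.5) + (1.25)·(-1.5) + (-1.75)·(3.5) + (-0.75)·(0.5)) / 3 = -11.5/3 = -3.8333
  S[Z,Z] = ((-2.5)·(-2.5) + (-1.5)·(-1.5) + (3.5)·(3.5) + (0.5)·(0.5)) / 3 = 21/3 = 7

S is symmetric (S[j,i] = S[i,j]). Assembling:

S = [[5.6667, 3.1667, -5],
 [3.1667, 2.25, -3.8333],
 [-5, -3.8333, 7]]


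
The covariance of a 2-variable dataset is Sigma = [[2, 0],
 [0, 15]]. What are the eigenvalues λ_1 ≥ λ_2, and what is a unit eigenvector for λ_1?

Step 1 — characteristic polynomial of 2×2 Sigma:
  det(Sigma - λI) = λ² - trace · λ + det = 0.
  trace = 2 + 15 = 17, det = 2·15 - (0)² = 30.
Step 2 — discriminant:
  Δ = trace² - 4·det = 289 - 120 = 169.
Step 3 — eigenvalues:
  λ = (trace ± √Δ)/2 = (17 ± 13)/2,
  λ_1 = 15,  λ_2 = 2.

Step 4 — unit eigenvector for λ_1: Sigma is diagonal, so its eigenvectors are the coordinate axes. λ_1 = 15 is the diagonal entry on the second coordinate axis, hence
  v_1 = (0, 1) (||v_1|| = 1).

λ_1 = 15,  λ_2 = 2;  v_1 ≈ (0, 1)


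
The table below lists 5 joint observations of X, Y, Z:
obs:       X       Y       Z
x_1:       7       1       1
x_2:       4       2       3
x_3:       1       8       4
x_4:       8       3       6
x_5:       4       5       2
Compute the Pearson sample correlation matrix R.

Step 1 — column means:
  mean(X) = (7 + 4 + 1 + 8 + 4) / 5 = 24/5 = 4.8
  mean(Y) = (1 + 2 + 8 + 3 + 5) / 5 = 19/5 = 3.8
  mean(Z) = (1 + 3 + 4 + 6 + 2) / 5 = 16/5 = 3.2

Step 2 — sample variances and covariances s[i,j] = (1/(n-1)) · Σ_k (x_{k,i} - mean_i) · (x_{k,j} - mean_j), with n-1 = 4:
  s[X,X] = ((2.2)·(2.2) + (-0.8)·(-0.8) + (-3.8)·(-3.8) + (3.2)·(3.2) + (-0.8)·(-0.8)) / 4 = 30.8/4 = 7.7
  s[X,Y] = ((2.2)·(-2.8) + (-0.8)·(-1.8) + (-3.8)·(4.2) + (3.2)·(-0.8) + (-0.8)·(1.2)) / 4 = -24.2/4 = -6.05
  s[X,Z] = ((2.2)·(-2.2) + (-0.8)·(-0.2) + (-3.8)·(0.8) + (3.2)·(2.8) + (-0.8)·(-1.2)) / 4 = 2.2/4 = 0.55
  s[Y,Y] = ((-2.8)·(-2.8) + (-1.8)·(-1.8) + (4.2)·(4.2) + (-0.8)·(-0.8) + (1.2)·(1.2)) / 4 = 30.8/4 = 7.7
  s[Y,Z] = ((-2.8)·(-2.2) + (-1.8)·(-0.2) + (4.2)·(0.8) + (-0.8)·(2.8) + (1.2)·(-1.2)) / 4 = 6.2/4 = 1.55
  s[Z,Z] = ((-2.2)·(-2.2) + (-0.2)·(-0.2) + (0.8)·(0.8) + (2.8)·(2.8) + (-1.2)·(-1.2)) / 4 = 14.8/4 = 3.7
  Sample standard deviations s_i = √(s[i,i]):
  s(X) = √(7.7) = 2.7749
  s(Y) = √(7.7) = 2.7749
  s(Z) = √(3.7) = 1.9235

Step 3 — r_{ij} = s_{ij} / (s_i · s_j):
  r[X,X] = 1 (diagonal).
  r[X,Y] = -6.05 / (2.7749 · 2.7749) = -6.05 / 7.7 = -0.7857
  r[X,Z] = 0.55 / (2.7749 · 1.9235) = 0.55 / 5.3376 = 0.103
  r[Y,Y] = 1 (diagonal).
  r[Y,Z] = 1.55 / (2.7749 · 1.9235) = 1.55 / 5.3376 = 0.2904
  r[Z,Z] = 1 (diagonal).

R is symmetric with unit diagonal. Assembling:

R = [[1, -0.7857, 0.103],
 [-0.7857, 1, 0.2904],
 [0.103, 0.2904, 1]]


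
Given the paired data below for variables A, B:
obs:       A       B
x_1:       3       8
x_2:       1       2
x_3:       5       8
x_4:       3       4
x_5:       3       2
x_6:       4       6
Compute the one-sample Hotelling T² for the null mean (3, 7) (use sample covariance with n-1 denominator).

Step 1 — sample mean vector:
  mean(A) = (3 + 1 + 5 + 3 + 3 + 4) / 6 = 19/6 = 3.1667
  mean(B) = (8 + 2 + 8 + 4 + 2 + 6) / 6 = 30/6 = 5
  x̄ = (3.1667, 5),  deviation x̄ - mu_0 = (3.1667, 5) - (3, 7) = (0.1667, -2).

Step 2 — sample covariance matrix, S[i,j] = (1/(n-1)) · Σ_k (x_{k,i} - mean_i) · (x_{k,j} - mean_j), divisor n-1 = 5:
  S[A,A] = ((-0.1667)·(-0.1667) + (-2.1667)·(-2.1667) + (1.8333)·(1.8333) + (-0.1667)·(-0.1667) + (-0.1667)·(-0.1667) + (0.8333)·(0.8333)) / 5 = 8.8333/5 = 1.7667
  S[A,B] = ((-0.1667)·(3) + (-2.1667)·(-3) + (1.8333)·(3) + (-0.1667)·(-1) + (-0.1667)·(-3) + (0.8333)·(1)) / 5 = 13/5 = 2.6
  S[B,B] = ((3)·(3) + (-3)·(-3) + (3)·(3) + (-1)·(-1) + (-3)·(-3) + (1)·(1)) / 5 = 38/5 = 7.6
  S = [[1.7667, 2.6],
 [2.6, 7.6]].

Step 3 — invert S. det(S) = 1.7667·7.6 - (2.6)² = 6.6667.
  S^{-1} = (1/det) · [[d, -b], [-b, a]] = [[1.14, -0.39],
 [-0.39, 0.265]].

Step 4 — quadratic form (x̄ - mu_0)^T · S^{-1} · (x̄ - mu_0):
  S^{-1} · (x̄ - mu_0) = (0.97, -0.595),
  (x̄ - mu_0)^T · [...] = (0.1667)·(0.97) + (-2)·(-0.595) = 1.3517.

Step 5 — scale by n: T² = 6 · 1.3517 = 8.11.

T² ≈ 8.11


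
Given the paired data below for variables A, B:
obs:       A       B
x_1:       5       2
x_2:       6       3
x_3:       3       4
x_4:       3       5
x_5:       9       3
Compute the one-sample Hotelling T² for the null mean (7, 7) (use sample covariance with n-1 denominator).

Step 1 — sample mean vector:
  mean(A) = (5 + 6 + 3 + 3 + 9) / 5 = 26/5 = 5.2
  mean(B) = (2 + 3 + 4 + 5 + 3) / 5 = 17/5 = 3.4
  x̄ = (5.2, 3.4),  deviation x̄ - mu_0 = (5.2, 3.4) - (7, 7) = (-1.8, -3.6).

Step 2 — sample covariance matrix, S[i,j] = (1/(n-1)) · Σ_k (x_{k,i} - mean_i) · (x_{k,j} - mean_j), divisor n-1 = 4:
  S[A,A] = ((-0.2)·(-0.2) + (0.8)·(0.8) + (-2.2)·(-2.2) + (-2.2)·(-2.2) + (3.8)·(3.8)) / 4 = 24.8/4 = 6.2
  S[A,B] = ((-0.2)·(-1.4) + (0.8)·(-0.4) + (-2.2)·(0.6) + (-2.2)·(1.6) + (3.8)·(-0.4)) / 4 = -6.4/4 = -1.6
  S[B,B] = ((-1.4)·(-1.4) + (-0.4)·(-0.4) + (0.6)·(0.6) + (1.6)·(1.6) + (-0.4)·(-0.4)) / 4 = 5.2/4 = 1.3
  S = [[6.2, -1.6],
 [-1.6, 1.3]].

Step 3 — invert S. det(S) = 6.2·1.3 - (-1.6)² = 5.5.
  S^{-1} = (1/det) · [[d, -b], [-b, a]] = [[0.2364, 0.2909],
 [0.2909, 1.1273]].

Step 4 — quadratic form (x̄ - mu_0)^T · S^{-1} · (x̄ - mu_0):
  S^{-1} · (x̄ - mu_0) = (-1.4727, -4.5818),
  (x̄ - mu_0)^T · [...] = (-1.8)·(-1.4727) + (-3.6)·(-4.5818) = 19.1455.

Step 5 — scale by n: T² = 5 · 19.1455 = 95.7273.

T² ≈ 95.7273


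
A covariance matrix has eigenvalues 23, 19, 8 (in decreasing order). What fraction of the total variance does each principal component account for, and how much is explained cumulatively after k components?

Step 1 — total variance = trace(Sigma) = Σ λ_i = 23 + 19 + 8 = 50.

Step 2 — fraction explained by component i = λ_i / Σ λ:
  PC1: 23/50 = 0.46
  PC2: 19/50 = 0.38
  PC3: 8/50 = 0.16

Step 3 — cumulative fraction after k components = (λ_1 + ... + λ_k) / Σ λ:
  k = 1: 23/50 = 0.46
  k = 2: (23 + 19)/50 = 42/50 = 0.84
  k = 3: (23 + 19 + 8)/50 = 50/50 = 1

Summary (fraction, with percent):

explained: PC1 0.46 (46%), PC2 0.38 (38%), PC3 0.16 (16%);  cumulative: 0.46, 0.84, 1


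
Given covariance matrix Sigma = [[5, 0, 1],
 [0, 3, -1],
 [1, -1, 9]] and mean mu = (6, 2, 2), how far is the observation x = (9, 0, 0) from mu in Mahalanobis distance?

Step 1 — centre the observation: (x - mu) = (3, -2, -2).

Step 2 — invert Sigma (cofactor / det for 3×3, or solve directly):
  Sigma^{-1} = [[0.2047, -0.0079, -0.0236],
 [-0.0079, 0.3465, 0.0394],
 [-0.0236, 0.0394, 0.1181]].

Step 3 — form the quadratic (x - mu)^T · Sigma^{-1} · (x - mu):
  Sigma^{-1} · (x - mu) = (0.6772, -0.7953, -0.3858).
  (x - mu)^T · [Sigma^{-1} · (x - mu)] = (3)·(0.6772) + (-2)·(-0.7953) + (-2)·(-0.3858) = 4.3937.

Step 4 — take square root: d = √(4.3937) ≈ 2.0961.

d(x, mu) = √(4.3937) ≈ 2.0961


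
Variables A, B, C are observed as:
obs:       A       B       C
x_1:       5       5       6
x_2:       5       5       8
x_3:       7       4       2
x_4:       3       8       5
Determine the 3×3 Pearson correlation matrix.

Step 1 — column means:
  mean(A) = (5 + 5 + 7 + 3) / 4 = 20/4 = 5
  mean(B) = (5 + 5 + 4 + 8) / 4 = 22/4 = 5.5
  mean(C) = (6 + 8 + 2 + 5) / 4 = 21/4 = 5.25

Step 2 — sample variances and covariances s[i,j] = (1/(n-1)) · Σ_k (x_{k,i} - mean_i) · (x_{k,j} - mean_j), with n-1 = 3:
  s[A,A] = ((0)·(0) + (0)·(0) + (2)·(2) + (-2)·(-2)) / 3 = 8/3 = 2.6667
  s[A,B] = ((0)·(-0.5) + (0)·(-0.5) + (2)·(-1.5) + (-2)·(2.5)) / 3 = -8/3 = -2.6667
  s[A,C] = ((0)·(0.75) + (0)·(2.75) + (2)·(-3.25) + (-2)·(-0.25)) / 3 = -6/3 = -2
  s[B,B] = ((-0.5)·(-0.5) + (-0.5)·(-0.5) + (-1.5)·(-1.5) + (2.5)·(2.5)) / 3 = 9/3 = 3
  s[B,C] = ((-0.5)·(0.75) + (-0.5)·(2.75) + (-1.5)·(-3.25) + (2.5)·(-0.25)) / 3 = 2.5/3 = 0.8333
  s[C,C] = ((0.75)·(0.75) + (2.75)·(2.75) + (-3.25)·(-3.25) + (-0.25)·(-0.25)) / 3 = 18.75/3 = 6.25
  Sample standard deviations s_i = √(s[i,i]):
  s(A) = √(2.6667) = 1.633
  s(B) = √(3) = 1.7321
  s(C) = √(6.25) = 2.5

Step 3 — r_{ij} = s_{ij} / (s_i · s_j):
  r[A,A] = 1 (diagonal).
  r[A,B] = -2.6667 / (1.633 · 1.7321) = -2.6667 / 2.8284 = -0.9428
  r[A,C] = -2 / (1.633 · 2.5) = -2 / 4.0825 = -0.4899
  r[B,B] = 1 (diagonal).
  r[B,C] = 0.8333 / (1.7321 · 2.5) = 0.8333 / 4.3301 = 0.1925
  r[C,C] = 1 (diagonal).

R is symmetric with unit diagonal. Assembling:

R = [[1, -0.9428, -0.4899],
 [-0.9428, 1, 0.1925],
 [-0.4899, 0.1925, 1]]


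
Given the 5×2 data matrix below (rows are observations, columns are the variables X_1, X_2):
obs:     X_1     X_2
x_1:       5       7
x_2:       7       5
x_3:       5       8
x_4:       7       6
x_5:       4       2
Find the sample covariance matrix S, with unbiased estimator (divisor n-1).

Step 1 — column means:
  mean(X_1) = (5 + 7 + 5 + 7 + 4) / 5 = 28/5 = 5.6
  mean(X_2) = (7 + 5 + 8 + 6 + 2) / 5 = 28/5 = 5.6

Step 2 — sample covariance S[i,j] = (1/(n-1)) · Σ_k (x_{k,i} - mean_i) · (x_{k,j} - mean_j), with n-1 = 4.
  S[X_1,X_1] = ((-0.6)·(-0.6) + (1.4)·(1.4) + (-0.6)·(-0.6) + (1.4)·(1.4) + (-1.6)·(-1.6)) / 4 = 7.2/4 = 1.8
  S[X_1,X_2] = ((-0.6)·(1.4) + (1.4)·(-0.6) + (-0.6)·(2.4) + (1.4)·(0.4) + (-1.6)·(-3.6)) / 4 = 3.2/4 = 0.8
  S[X_2,X_2] = ((1.4)·(1.4) + (-0.6)·(-0.6) + (2.4)·(2.4) + (0.4)·(0.4) + (-3.6)·(-3.6)) / 4 = 21.2/4 = 5.3

S is symmetric (S[j,i] = S[i,j]). Assembling:

S = [[1.8, 0.8],
 [0.8, 5.3]]


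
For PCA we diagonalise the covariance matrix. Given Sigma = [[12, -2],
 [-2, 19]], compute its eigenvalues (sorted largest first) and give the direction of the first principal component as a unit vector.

Step 1 — characteristic polynomial of 2×2 Sigma:
  det(Sigma - λI) = λ² - trace · λ + det = 0.
  trace = 12 + 19 = 31, det = 12·19 - (-2)² = 224.
Step 2 — discriminant:
  Δ = trace² - 4·det = 961 - 896 = 65.
Step 3 — eigenvalues:
  λ = (trace ± √Δ)/2 = (31 ± 8.0623)/2,
  λ_1 = 19.5311,  λ_2 = 11.4689.

Step 4 — unit eigenvector for λ_1: solve (Sigma - λ_1 I)v = 0. First row:
  (12 - 19.5311)·v_x + (-2)·v_y = 0, i.e. (-7.5311)·v_x + (-2)·v_y = 0,
  so v ∝ (b, λ_1 - a) = (-2, 7.5311); multiply by -1 so the first entry is positive: u = (2, -7.5311).
  ||u|| = √((2)² + (-7.5311)²) = √(60.7179) ≈ 7.7922,
  v_1 = u/||u|| ≈ (0.2567, -0.9665) (||v_1|| = 1).

λ_1 = 19.5311,  λ_2 = 11.4689;  v_1 ≈ (0.2567, -0.9665)


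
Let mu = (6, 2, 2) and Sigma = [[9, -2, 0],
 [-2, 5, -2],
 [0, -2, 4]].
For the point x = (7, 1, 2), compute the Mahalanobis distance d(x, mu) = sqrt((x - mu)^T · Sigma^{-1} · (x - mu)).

Step 1 — centre the observation: (x - mu) = (1, -1, 0).

Step 2 — invert Sigma (cofactor / det for 3×3, or solve directly):
  Sigma^{-1} = [[0.125, 0.0625, 0.0312],
 [0.0625, 0.2812, 0.1406],
 [0.0312, 0.1406, 0.3203]].

Step 3 — form the quadratic (x - mu)^T · Sigma^{-1} · (x - mu):
  Sigma^{-1} · (x - mu) = (0.0625, -0.2188, -0.1094).
  (x - mu)^T · [Sigma^{-1} · (x - mu)] = (1)·(0.0625) + (-1)·(-0.2188) + (0)·(-0.1094) = 0.2812.

Step 4 — take square root: d = √(0.2812) ≈ 0.5303.

d(x, mu) = √(0.2812) ≈ 0.5303


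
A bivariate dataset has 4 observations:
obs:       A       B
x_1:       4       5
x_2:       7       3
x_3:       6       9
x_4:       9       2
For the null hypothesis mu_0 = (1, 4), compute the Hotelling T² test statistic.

Step 1 — sample mean vector:
  mean(A) = (4 + 7 + 6 + 9) / 4 = 26/4 = 6.5
  mean(B) = (5 + 3 + 9 + 2) / 4 = 19/4 = 4.75
  x̄ = (6.5, 4.75),  deviation x̄ - mu_0 = (6.5, 4.75) - (1, 4) = (5.5, 0.75).

Step 2 — sample covariance matrix, S[i,j] = (1/(n-1)) · Σ_k (x_{k,i} - mean_i) · (x_{k,j} - mean_j), divisor n-1 = 3:
  S[A,A] = ((-2.5)·(-2.5) + (0.5)·(0.5) + (-0.5)·(-0.5) + (2.5)·(2.5)) / 3 = 13/3 = 4.3333
  S[A,B] = ((-2.5)·(0.25) + (0.5)·(-1.75) + (-0.5)·(4.25) + (2.5)·(-2.75)) / 3 = -10.5/3 = -3.5
  S[B,B] = ((0.25)·(0.25) + (-1.75)·(-1.75) + (4.25)·(4.25) + (-2.75)·(-2.75)) / 3 = 28.75/3 = 9.5833
  S = [[4.3333, -3.5],
 [-3.5, 9.5833]].

Step 3 — invert S. det(S) = 4.3333·9.5833 - (-3.5)² = 29.2778.
  S^{-1} = (1/det) · [[d, -b], [-b, a]] = [[0.3273, 0.1195],
 [0.1195, 0.148]].

Step 4 — quadratic form (x̄ - mu_0)^T · S^{-1} · (x̄ - mu_0):
  S^{-1} · (x̄ - mu_0) = (1.8899, 0.7685),
  (x̄ - mu_0)^T · [...] = (5.5)·(1.8899) + (0.75)·(0.7685) = 10.9711.

Step 5 — scale by n: T² = 4 · 10.9711 = 43.8843.

T² ≈ 43.8843


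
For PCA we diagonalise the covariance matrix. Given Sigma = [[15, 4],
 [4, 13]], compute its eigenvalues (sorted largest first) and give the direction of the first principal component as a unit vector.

Step 1 — characteristic polynomial of 2×2 Sigma:
  det(Sigma - λI) = λ² - trace · λ + det = 0.
  trace = 15 + 13 = 28, det = 15·13 - (4)² = 179.
Step 2 — discriminant:
  Δ = trace² - 4·det = 784 - 716 = 68.
Step 3 — eigenvalues:
  λ = (trace ± √Δ)/2 = (28 ± 8.2462)/2,
  λ_1 = 18.1231,  λ_2 = 9.8769.

Step 4 — unit eigenvector for λ_1: solve (Sigma - λ_1 I)v = 0. First row:
  (15 - 18.1231)·v_x + (4)·v_y = 0, i.e. (-3.1231)·v_x + (4)·v_y = 0,
  so v ∝ (b, λ_1 - a) = (4, 3.1231) = u.
  ||u|| = √((4)² + (3.1231)²) = √(25.7538) ≈ 5.0748,
  v_1 = u/||u|| ≈ (0.7882, 0.6154) (||v_1|| = 1).

λ_1 = 18.1231,  λ_2 = 9.8769;  v_1 ≈ (0.7882, 0.6154)


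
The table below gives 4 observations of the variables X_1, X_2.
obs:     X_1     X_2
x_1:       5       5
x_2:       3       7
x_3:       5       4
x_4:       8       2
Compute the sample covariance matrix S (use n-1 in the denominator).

Step 1 — column means:
  mean(X_1) = (5 + 3 + 5 + 8) / 4 = 21/4 = 5.25
  mean(X_2) = (5 + 7 + 4 + 2) / 4 = 18/4 = 4.5

Step 2 — sample covariance S[i,j] = (1/(n-1)) · Σ_k (x_{k,i} - mean_i) · (x_{k,j} - mean_j), with n-1 = 3.
  S[X_1,X_1] = ((-0.25)·(-0.25) + (-2.25)·(-2.25) + (-0.25)·(-0.25) + (2.75)·(2.75)) / 3 = 12.75/3 = 4.25
  S[X_1,X_2] = ((-0.25)·(0.5) + (-2.25)·(2.5) + (-0.25)·(-0.5) + (2.75)·(-2.5)) / 3 = -12.5/3 = -4.1667
  S[X_2,X_2] = ((0.5)·(0.5) + (2.5)·(2.5) + (-0.5)·(-0.5) + (-2.5)·(-2.5)) / 3 = 13/3 = 4.3333

S is symmetric (S[j,i] = S[i,j]). Assembling:

S = [[4.25, -4.1667],
 [-4.1667, 4.3333]]


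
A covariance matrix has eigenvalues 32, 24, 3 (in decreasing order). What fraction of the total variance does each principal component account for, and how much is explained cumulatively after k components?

Step 1 — total variance = trace(Sigma) = Σ λ_i = 32 + 24 + 3 = 59.

Step 2 — fraction explained by component i = λ_i / Σ λ:
  PC1: 32/59 = 0.5424
  PC2: 24/59 = 0.4068
  PC3: 3/59 = 0.0508

Step 3 — cumulative fraction after k components = (λ_1 + ... + λ_k) / Σ λ:
  k = 1: 32/59 = 0.5424
  k = 2: (32 + 24)/59 = 56/59 = 0.9492
  k = 3: (32 + 24 + 3)/59 = 59/59 = 1

Summary (fraction, with percent):

explained: PC1 0.5424 (54.24%), PC2 0.4068 (40.68%), PC3 0.0508 (5.08%);  cumulative: 0.5424, 0.9492, 1


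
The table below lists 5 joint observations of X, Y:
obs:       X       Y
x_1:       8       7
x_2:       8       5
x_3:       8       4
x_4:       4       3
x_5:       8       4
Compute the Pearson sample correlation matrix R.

Step 1 — column means:
  mean(X) = (8 + 8 + 8 + 4 + 8) / 5 = 36/5 = 7.2
  mean(Y) = (7 + 5 + 4 + 3 + 4) / 5 = 23/5 = 4.6

Step 2 — sample variances and covariances s[i,j] = (1/(n-1)) · Σ_k (x_{k,i} - mean_i) · (x_{k,j} - mean_j), with n-1 = 4:
  s[X,X] = ((0.8)·(0.8) + (0.8)·(0.8) + (0.8)·(0.8) + (-3.2)·(-3.2) + (0.8)·(0.8)) / 4 = 12.8/4 = 3.2
  s[X,Y] = ((0.8)·(2.4) + (0.8)·(0.4) + (0.8)·(-0.6) + (-3.2)·(-1.6) + (0.8)·(-0.6)) / 4 = 6.4/4 = 1.6
  s[Y,Y] = ((2.4)·(2.4) + (0.4)·(0.4) + (-0.6)·(-0.6) + (-1.6)·(-1.6) + (-0.6)·(-0.6)) / 4 = 9.2/4 = 2.3
  Sample standard deviations s_i = √(s[i,i]):
  s(X) = √(3.2) = 1.7889
  s(Y) = √(2.3) = 1.5166

Step 3 — r_{ij} = s_{ij} / (s_i · s_j):
  r[X,X] = 1 (diagonal).
  r[X,Y] = 1.6 / (1.7889 · 1.5166) = 1.6 / 2.7129 = 0.5898
  r[Y,Y] = 1 (diagonal).

R is symmetric with unit diagonal. Assembling:

R = [[1, 0.5898],
 [0.5898, 1]]


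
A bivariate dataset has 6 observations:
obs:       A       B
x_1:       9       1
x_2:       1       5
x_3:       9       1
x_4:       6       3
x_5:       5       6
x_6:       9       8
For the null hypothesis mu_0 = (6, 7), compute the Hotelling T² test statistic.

Step 1 — sample mean vector:
  mean(A) = (9 + 1 + 9 + 6 + 5 + 9) / 6 = 39/6 = 6.5
  mean(B) = (1 + 5 + 1 + 3 + 6 + 8) / 6 = 24/6 = 4
  x̄ = (6.5, 4),  deviation x̄ - mu_0 = (6.5, 4) - (6, 7) = (0.5, -3).

Step 2 — sample covariance matrix, S[i,j] = (1/(n-1)) · Σ_k (x_{k,i} - mean_i) · (x_{k,j} - mean_j), divisor n-1 = 5:
  S[A,A] = ((2.5)·(2.5) + (-5.5)·(-5.5) + (2.5)·(2.5) + (-0.5)·(-0.5) + (-1.5)·(-1.5) + (2.5)·(2.5)) / 5 = 51.5/5 = 10.3
  S[A,B] = ((2.5)·(-3) + (-5.5)·(1) + (2.5)·(-3) + (-0.5)·(-1) + (-1.5)·(2) + (2.5)·(4)) / 5 = -13/5 = -2.6
  S[B,B] = ((-3)·(-3) + (1)·(1) + (-3)·(-3) + (-1)·(-1) + (2)·(2) + (4)·(4)) / 5 = 40/5 = 8
  S = [[10.3, -2.6],
 [-2.6, 8]].

Step 3 — invert S. det(S) = 10.3·8 - (-2.6)² = 75.64.
  S^{-1} = (1/det) · [[d, -b], [-b, a]] = [[0.1058, 0.0344],
 [0.0344, 0.1362]].

Step 4 — quadratic form (x̄ - mu_0)^T · S^{-1} · (x̄ - mu_0):
  S^{-1} · (x̄ - mu_0) = (-0.0502, -0.3913),
  (x̄ - mu_0)^T · [...] = (0.5)·(-0.0502) + (-3)·(-0.3913) = 1.1489.

Step 5 — scale by n: T² = 6 · 1.1489 = 6.8932.

T² ≈ 6.8932


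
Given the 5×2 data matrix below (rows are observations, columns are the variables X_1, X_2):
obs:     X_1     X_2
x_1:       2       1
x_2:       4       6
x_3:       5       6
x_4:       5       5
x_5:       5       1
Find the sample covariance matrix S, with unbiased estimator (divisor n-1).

Step 1 — column means:
  mean(X_1) = (2 + 4 + 5 + 5 + 5) / 5 = 21/5 = 4.2
  mean(X_2) = (1 + 6 + 6 + 5 + 1) / 5 = 19/5 = 3.8

Step 2 — sample covariance S[i,j] = (1/(n-1)) · Σ_k (x_{k,i} - mean_i) · (x_{k,j} - mean_j), with n-1 = 4.
  S[X_1,X_1] = ((-2.2)·(-2.2) + (-0.2)·(-0.2) + (0.8)·(0.8) + (0.8)·(0.8) + (0.8)·(0.8)) / 4 = 6.8/4 = 1.7
  S[X_1,X_2] = ((-2.2)·(-2.8) + (-0.2)·(2.2) + (0.8)·(2.2) + (0.8)·(1.2) + (0.8)·(-2.8)) / 4 = 6.2/4 = 1.55
  S[X_2,X_2] = ((-2.8)·(-2.8) + (2.2)·(2.2) + (2.2)·(2.2) + (1.2)·(1.2) + (-2.8)·(-2.8)) / 4 = 26.8/4 = 6.7

S is symmetric (S[j,i] = S[i,j]). Assembling:

S = [[1.7, 1.55],
 [1.55, 6.7]]


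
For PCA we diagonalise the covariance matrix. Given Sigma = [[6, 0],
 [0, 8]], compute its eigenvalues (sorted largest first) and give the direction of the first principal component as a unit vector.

Step 1 — characteristic polynomial of 2×2 Sigma:
  det(Sigma - λI) = λ² - trace · λ + det = 0.
  trace = 6 + 8 = 14, det = 6·8 - (0)² = 48.
Step 2 — discriminant:
  Δ = trace² - 4·det = 196 - 192 = 4.
Step 3 — eigenvalues:
  λ = (trace ± √Δ)/2 = (14 ± 2)/2,
  λ_1 = 8,  λ_2 = 6.

Step 4 — unit eigenvector for λ_1: Sigma is diagonal, so its eigenvectors are the coordinate axes. λ_1 = 8 is the diagonal entry on the second coordinate axis, hence
  v_1 = (0, 1) (||v_1|| = 1).

λ_1 = 8,  λ_2 = 6;  v_1 ≈ (0, 1)


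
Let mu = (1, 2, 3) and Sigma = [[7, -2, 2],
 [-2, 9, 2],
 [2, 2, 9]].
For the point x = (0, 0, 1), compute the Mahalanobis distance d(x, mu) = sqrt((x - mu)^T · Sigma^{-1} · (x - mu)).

Step 1 — centre the observation: (x - mu) = (-1, -2, -2).

Step 2 — invert Sigma (cofactor / det for 3×3, or solve directly):
  Sigma^{-1} = [[0.1707, 0.0488, -0.0488],
 [0.0488, 0.1308, -0.0399],
 [-0.0488, -0.0399, 0.1308]].

Step 3 — form the quadratic (x - mu)^T · Sigma^{-1} · (x - mu):
  Sigma^{-1} · (x - mu) = (-0.1707, -0.2306, -0.133).
  (x - mu)^T · [Sigma^{-1} · (x - mu)] = (-1)·(-0.1707) + (-2)·(-0.2306) + (-2)·(-0.133) = 0.898.

Step 4 — take square root: d = √(0.898) ≈ 0.9476.

d(x, mu) = √(0.898) ≈ 0.9476


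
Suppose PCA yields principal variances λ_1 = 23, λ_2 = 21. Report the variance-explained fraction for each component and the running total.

Step 1 — total variance = trace(Sigma) = Σ λ_i = 23 + 21 = 44.

Step 2 — fraction explained by component i = λ_i / Σ λ:
  PC1: 23/44 = 0.5227
  PC2: 21/44 = 0.4773

Step 3 — cumulative fraction after k components = (λ_1 + ... + λ_k) / Σ λ:
  k = 1: 23/44 = 0.5227
  k = 2: (23 + 21)/44 = 44/44 = 1

Summary (fraction, with percent):

explained: PC1 0.5227 (52.27%), PC2 0.4773 (47.73%);  cumulative: 0.5227, 1


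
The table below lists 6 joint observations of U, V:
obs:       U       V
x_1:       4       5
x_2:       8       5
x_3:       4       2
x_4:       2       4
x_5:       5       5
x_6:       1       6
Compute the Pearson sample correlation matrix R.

Step 1 — column means:
  mean(U) = (4 + 8 + 4 + 2 + 5 + 1) / 6 = 24/6 = 4
  mean(V) = (5 + 5 + 2 + 4 + 5 + 6) / 6 = 27/6 = 4.5

Step 2 — sample variances and covariances s[i,j] = (1/(n-1)) · Σ_k (x_{k,i} - mean_i) · (x_{k,j} - mean_j), with n-1 = 5:
  s[U,U] = ((0)·(0) + (4)·(4) + (0)·(0) + (-2)·(-2) + (1)·(1) + (-3)·(-3)) / 5 = 30/5 = 6
  s[U,V] = ((0)·(0.5) + (4)·(0.5) + (0)·(-2.5) + (-2)·(-0.5) + (1)·(0.5) + (-3)·(1.5)) / 5 = -1/5 = -0.2
  s[V,V] = ((0.5)·(0.5) + (0.5)·(0.5) + (-2.5)·(-2.5) + (-0.5)·(-0.5) + (0.5)·(0.5) + (1.5)·(1.5)) / 5 = 9.5/5 = 1.9
  Sample standard deviations s_i = √(s[i,i]):
  s(U) = √(6) = 2.4495
  s(V) = √(1.9) = 1.3784

Step 3 — r_{ij} = s_{ij} / (s_i · s_j):
  r[U,U] = 1 (diagonal).
  r[U,V] = -0.2 / (2.4495 · 1.3784) = -0.2 / 3.3764 = -0.0592
  r[V,V] = 1 (diagonal).

R is symmetric with unit diagonal. Assembling:

R = [[1, -0.0592],
 [-0.0592, 1]]


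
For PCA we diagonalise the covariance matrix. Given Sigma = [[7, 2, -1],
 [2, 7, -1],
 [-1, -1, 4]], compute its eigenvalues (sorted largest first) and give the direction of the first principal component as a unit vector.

Step 1 — characteristic polynomial p(λ) = det(λI - Sigma) = λ³ - tr·λ² + c_1·λ - det, where tr = trace, c_1 = sum of the principal 2×2 minors, det = det(Sigma):
  tr = 7 + 7 + 4 = 18,
  c_1 = (7·7 - (2)²) + (7·4 - (-1)²) + (7·4 - (-1)²) = 45 + 27 + 27 = 99,
  det = 7·(7·4 - (-1)²) - (2)·((2)·4 - (-1)·(-1)) + (-1)·((2)·(-1) - 7·(-1)) = 7·(27) - (2)·(7) + (-1)·(5) = 170.
  So p(λ) = λ³ - 18λ² + 99λ - 170.
Step 2 — look for an integer root (rational root theorem: any rational root is an integer divisor of 170). Testing λ = 5:
  p(5) = 125 - 450 + 495 - 170 = 0  ✓
  Dividing out (λ - 5): p(λ) = (λ - 5)(λ² - 13λ + 34).
Step 3 — remaining eigenvalues from the quadratic λ² - 13λ + 34 = 0:
  Δ = 13² - 4·34 = 169 - 136 = 33,  λ = (13 ± √33)/2 = (13 ± 5.7446)/2 ≈ 9.3723 or 3.6277.
  Sorted: λ_1 = 9.3723,  λ_2 = 5,  λ_3 = 3.6277  (check: sum = 18 = tr ✓).

Step 4 — unit eigenvector for λ_1 ≈ 9.3723: v spans the null space of (Sigma - λ_1 I), whose rows are
  r_1 = (-2.3723, 2, -1),  r_2 = (2, -2.3723, -1),  r_3 = (-1, -1, -5.3723).
  v is orthogonal to every row, so take v ∝ r_1 × r_2 = ((2)·(-1) - (-1)·(-2.3723), (-1)·(2) - (-2.3723)·(-1), (-2.3723)·(-2.3723) - (2)·(2)) ≈ (-4.3723, -4.3723, 1.6277).
  Rescale (multiply by -1 so the first nonzero entry is positive): u = (4.3723, 4.3723, -1.6277).
  ||u|| = √((4.3723)² + (4.3723)² + (-1.6277)²) = √(40.8832) ≈ 6.394,  v_1 = u/||u|| ≈ (0.6838, 0.6838, -0.2546) (||v_1|| = 1).

λ_1 = 9.3723,  λ_2 = 5,  λ_3 = 3.6277;  v_1 ≈ (0.6838, 0.6838, -0.2546)


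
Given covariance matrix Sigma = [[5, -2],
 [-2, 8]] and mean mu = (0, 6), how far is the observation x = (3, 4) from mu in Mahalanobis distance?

Step 1 — centre the observation: (x - mu) = (3, -2).

Step 2 — invert Sigma. det(Sigma) = 5·8 - (-2)² = 36.
  Sigma^{-1} = (1/det) · [[d, -b], [-b, a]] = [[0.2222, 0.0556],
 [0.0556, 0.1389]].

Step 3 — form the quadratic (x - mu)^T · Sigma^{-1} · (x - mu):
  Sigma^{-1} · (x - mu) = (0.5556, -0.1111).
  (x - mu)^T · [Sigma^{-1} · (x - mu)] = (3)·(0.5556) + (-2)·(-0.1111) = 1.8889.

Step 4 — take square root: d = √(1.8889) ≈ 1.3744.

d(x, mu) = √(1.8889) ≈ 1.3744


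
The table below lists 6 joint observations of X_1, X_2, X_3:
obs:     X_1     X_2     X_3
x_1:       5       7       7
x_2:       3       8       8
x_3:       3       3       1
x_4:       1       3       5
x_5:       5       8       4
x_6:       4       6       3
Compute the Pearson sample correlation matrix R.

Step 1 — column means:
  mean(X_1) = (5 + 3 + 3 + 1 + 5 + 4) / 6 = 21/6 = 3.5
  mean(X_2) = (7 + 8 + 3 + 3 + 8 + 6) / 6 = 35/6 = 5.8333
  mean(X_3) = (7 + 8 + 1 + 5 + 4 + 3) / 6 = 28/6 = 4.6667

Step 2 — sample variances and covariances s[i,j] = (1/(n-1)) · Σ_k (x_{k,i} - mean_i) · (x_{k,j} - mean_j), with n-1 = 5:
  s[X_1,X_1] = ((1.5)·(1.5) + (-0.5)·(-0.5) + (-0.5)·(-0.5) + (-2.5)·(-2.5) + (1.5)·(1.5) + (0.5)·(0.5)) / 5 = 11.5/5 = 2.3
  s[X_1,X_2] = ((1.5)·(1.1667) + (-0.5)·(2.1667) + (-0.5)·(-2.8333) + (-2.5)·(-2.8333) + (1.5)·(2.1667) + (0.5)·(0.1667)) / 5 = 12.5/5 = 2.5
  s[X_1,X_3] = ((1.5)·(2.3333) + (-0.5)·(3.3333) + (-0.5)·(-3.6667) + (-2.5)·(0.3333) + (1.5)·(-0.6667) + (0.5)·(-1.6667)) / 5 = 1/5 = 0.2
  s[X_2,X_2] = ((1.1667)·(1.1667) + (2.1667)·(2.1667) + (-2.8333)·(-2.8333) + (-2.8333)·(-2.8333) + (2.1667)·(2.1667) + (0.1667)·(0.1667)) / 5 = 26.8333/5 = 5.3667
  s[X_2,X_3] = ((1.1667)·(2.3333) + (2.1667)·(3.3333) + (-2.8333)·(-3.6667) + (-2.8333)·(0.3333) + (2.1667)·(-0.6667) + (0.1667)·(-1.6667)) / 5 = 17.6667/5 = 3.5333
  s[X_3,X_3] = ((2.3333)·(2.3333) + (3.3333)·(3.3333) + (-3.6667)·(-3.6667) + (0.3333)·(0.3333) + (-0.6667)·(-0.6667) + (-1.6667)·(-1.6667)) / 5 = 33.3333/5 = 6.6667
  Sample standard deviations s_i = √(s[i,i]):
  s(X_1) = √(2.3) = 1.5166
  s(X_2) = √(5.3667) = 2.3166
  s(X_3) = √(6.6667) = 2.582

Step 3 — r_{ij} = s_{ij} / (s_i · s_j):
  r[X_1,X_1] = 1 (diagonal).
  r[X_1,X_2] = 2.5 / (1.5166 · 2.3166) = 2.5 / 3.5133 = 0.7116
  r[X_1,X_3] = 0.2 / (1.5166 · 2.582) = 0.2 / 3.9158 = 0.0511
  r[X_2,X_2] = 1 (diagonal).
  r[X_2,X_3] = 3.5333 / (2.3166 · 2.582) = 3.5333 / 5.9815 = 0.5907
  r[X_3,X_3] = 1 (diagonal).

R is symmetric with unit diagonal. Assembling:

R = [[1, 0.7116, 0.0511],
 [0.7116, 1, 0.5907],
 [0.0511, 0.5907, 1]]


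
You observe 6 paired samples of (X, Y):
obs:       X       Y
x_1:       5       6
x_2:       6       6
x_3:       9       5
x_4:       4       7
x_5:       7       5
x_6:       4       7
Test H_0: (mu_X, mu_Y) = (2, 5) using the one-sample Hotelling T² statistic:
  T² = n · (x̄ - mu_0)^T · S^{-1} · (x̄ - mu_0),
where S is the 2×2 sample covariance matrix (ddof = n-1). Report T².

Step 1 — sample mean vector:
  mean(X) = (5 + 6 + 9 + 4 + 7 + 4) / 6 = 35/6 = 5.8333
  mean(Y) = (6 + 6 + 5 + 7 + 5 + 7) / 6 = 36/6 = 6
  x̄ = (5.8333, 6),  deviation x̄ - mu_0 = (5.8333, 6) - (2, 5) = (3.8333, 1).

Step 2 — sample covariance matrix, S[i,j] = (1/(n-1)) · Σ_k (x_{k,i} - mean_i) · (x_{k,j} - mean_j), divisor n-1 = 5:
  S[X,X] = ((-0.8333)·(-0.8333) + (0.1667)·(0.1667) + (3.1667)·(3.1667) + (-1.8333)·(-1.8333) + (1.1667)·(1.1667) + (-1.8333)·(-1.8333)) / 5 = 18.8333/5 = 3.7667
  S[X,Y] = ((-0.8333)·(0) + (0.1667)·(0) + (3.1667)·(-1) + (-1.8333)·(1) + (1.1667)·(-1) + (-1.8333)·(1)) / 5 = -8/5 = -1.6
  S[Y,Y] = ((0)·(0) + (0)·(0) + (-1)·(-1) + (1)·(1) + (-1)·(-1) + (1)·(1)) / 5 = 4/5 = 0.8
  S = [[3.7667, -1.6],
 [-1.6, 0.8]].

Step 3 — invert S. det(S) = 3.7667·0.8 - (-1.6)² = 0.4533.
  S^{-1} = (1/det) · [[d, -b], [-b, a]] = [[1.7647, 3.5294],
 [3.5294, 8.3088]].

Step 4 — quadratic form (x̄ - mu_0)^T · S^{-1} · (x̄ - mu_0):
  S^{-1} · (x̄ - mu_0) = (10.2941, 21.8382),
  (x̄ - mu_0)^T · [...] = (3.8333)·(10.2941) + (1)·(21.8382) = 61.299.

Step 5 — scale by n: T² = 6 · 61.299 = 367.7941.

T² ≈ 367.7941


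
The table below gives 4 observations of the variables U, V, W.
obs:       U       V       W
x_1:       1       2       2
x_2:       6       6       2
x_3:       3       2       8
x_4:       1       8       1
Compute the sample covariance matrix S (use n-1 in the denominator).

Step 1 — column means:
  mean(U) = (1 + 6 + 3 + 1) / 4 = 11/4 = 2.75
  mean(V) = (2 + 6 + 2 + 8) / 4 = 18/4 = 4.5
  mean(W) = (2 + 2 + 8 + 1) / 4 = 13/4 = 3.25

Step 2 — sample covariance S[i,j] = (1/(n-1)) · Σ_k (x_{k,i} - mean_i) · (x_{k,j} - mean_j), with n-1 = 3.
  S[U,U] = ((-1.75)·(-1.75) + (3.25)·(3.25) + (0.25)·(0.25) + (-1.75)·(-1.75)) / 3 = 16.75/3 = 5.5833
  S[U,V] = ((-1.75)·(-2.5) + (3.25)·(1.5) + (0.25)·(-2.5) + (-1.75)·(3.5)) / 3 = 2.5/3 = 0.8333
  S[U,W] = ((-1.75)·(-1.25) + (3.25)·(-1.25) + (0.25)·(4.75) + (-1.75)·(-2.25)) / 3 = 3.25/3 = 1.0833
  S[V,V] = ((-2.5)·(-2.5) + (1.5)·(1.5) + (-2.5)·(-2.5) + (3.5)·(3.5)) / 3 = 27/3 = 9
  S[V,W] = ((-2.5)·(-1.25) + (1.5)·(-1.25) + (-2.5)·(4.75) + (3.5)·(-2.25)) / 3 = -18.5/3 = -6.1667
  S[W,W] = ((-1.25)·(-1.25) + (-1.25)·(-1.25) + (4.75)·(4.75) + (-2.25)·(-2.25)) / 3 = 30.75/3 = 10.25

S is symmetric (S[j,i] = S[i,j]). Assembling:

S = [[5.5833, 0.8333, 1.0833],
 [0.8333, 9, -6.1667],
 [1.0833, -6.1667, 10.25]]


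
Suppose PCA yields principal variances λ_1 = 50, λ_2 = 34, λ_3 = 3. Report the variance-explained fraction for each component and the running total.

Step 1 — total variance = trace(Sigma) = Σ λ_i = 50 + 34 + 3 = 87.

Step 2 — fraction explained by component i = λ_i / Σ λ:
  PC1: 50/87 = 0.5747
  PC2: 34/87 = 0.3908
  PC3: 3/87 = 0.0345

Step 3 — cumulative fraction after k components = (λ_1 + ... + λ_k) / Σ λ:
  k = 1: 50/87 = 0.5747
  k = 2: (50 + 34)/87 = 84/87 = 0.9655
  k = 3: (50 + 34 + 3)/87 = 87/87 = 1

Summary (fraction, with percent):

explained: PC1 0.5747 (57.47%), PC2 0.3908 (39.08%), PC3 0.0345 (3.45%);  cumulative: 0.5747, 0.9655, 1


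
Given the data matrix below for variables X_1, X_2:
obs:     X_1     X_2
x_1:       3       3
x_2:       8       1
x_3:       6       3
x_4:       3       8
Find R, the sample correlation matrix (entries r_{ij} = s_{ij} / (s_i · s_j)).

Step 1 — column means:
  mean(X_1) = (3 + 8 + 6 + 3) / 4 = 20/4 = 5
  mean(X_2) = (3 + 1 + 3 + 8) / 4 = 15/4 = 3.75

Step 2 — sample variances and covariances s[i,j] = (1/(n-1)) · Σ_k (x_{k,i} - mean_i) · (x_{k,j} - mean_j), with n-1 = 3:
  s[X_1,X_1] = ((-2)·(-2) + (3)·(3) + (1)·(1) + (-2)·(-2)) / 3 = 18/3 = 6
  s[X_1,X_2] = ((-2)·(-0.75) + (3)·(-2.75) + (1)·(-0.75) + (-2)·(4.25)) / 3 = -16/3 = -5.3333
  s[X_2,X_2] = ((-0.75)·(-0.75) + (-2.75)·(-2.75) + (-0.75)·(-0.75) + (4.25)·(4.25)) / 3 = 26.75/3 = 8.9167
  Sample standard deviations s_i = √(s[i,i]):
  s(X_1) = √(6) = 2.4495
  s(X_2) = √(8.9167) = 2.9861

Step 3 — r_{ij} = s_{ij} / (s_i · s_j):
  r[X_1,X_1] = 1 (diagonal).
  r[X_1,X_2] = -5.3333 / (2.4495 · 2.9861) = -5.3333 / 7.3144 = -0.7292
  r[X_2,X_2] = 1 (diagonal).

R is symmetric with unit diagonal. Assembling:

R = [[1, -0.7292],
 [-0.7292, 1]]


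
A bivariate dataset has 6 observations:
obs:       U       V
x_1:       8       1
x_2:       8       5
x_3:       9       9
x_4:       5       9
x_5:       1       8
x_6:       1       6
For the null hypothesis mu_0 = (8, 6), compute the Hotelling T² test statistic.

Step 1 — sample mean vector:
  mean(U) = (8 + 8 + 9 + 5 + 1 + 1) / 6 = 32/6 = 5.3333
  mean(V) = (1 + 5 + 9 + 9 + 8 + 6) / 6 = 38/6 = 6.3333
  x̄ = (5.3333, 6.3333),  deviation x̄ - mu_0 = (5.3333, 6.3333) - (8, 6) = (-2.6667, 0.3333).

Step 2 — sample covariance matrix, S[i,j] = (1/(n-1)) · Σ_k (x_{k,i} - mean_i) · (x_{k,j} - mean_j), divisor n-1 = 5:
  S[U,U] = ((2.6667)·(2.6667) + (2.6667)·(2.6667) + (3.6667)·(3.6667) + (-0.3333)·(-0.3333) + (-4.3333)·(-4.3333) + (-4.3333)·(-4.3333)) / 5 = 65.3333/5 = 13.0667
  S[U,V] = ((2.6667)·(-5.3333) + (2.6667)·(-1.3333) + (3.6667)·(2.6667) + (-0.3333)·(2.6667) + (-4.3333)·(1.6667) + (-4.3333)·(-0.3333)) / 5 = -14.6667/5 = -2.9333
  S[V,V] = ((-5.3333)·(-5.3333) + (-1.3333)·(-1.3333) + (2.6667)·(2.6667) + (2.6667)·(2.6667) + (1.6667)·(1.6667) + (-0.3333)·(-0.3333)) / 5 = 47.3333/5 = 9.4667
  S = [[13.0667, -2.9333],
 [-2.9333, 9.4667]].

Step 3 — invert S. det(S) = 13.0667·9.4667 - (-2.9333)² = 115.0933.
  S^{-1} = (1/det) · [[d, -b], [-b, a]] = [[0.0823, 0.0255],
 [0.0255, 0.1135]].

Step 4 — quadratic form (x̄ - mu_0)^T · S^{-1} · (x̄ - mu_0):
  S^{-1} · (x̄ - mu_0) = (-0.2108, -0.0301),
  (x̄ - mu_0)^T · [...] = (-2.6667)·(-0.2108) + (0.3333)·(-0.0301) = 0.5522.

Step 5 — scale by n: T² = 6 · 0.5522 = 3.3133.

T² ≈ 3.3133


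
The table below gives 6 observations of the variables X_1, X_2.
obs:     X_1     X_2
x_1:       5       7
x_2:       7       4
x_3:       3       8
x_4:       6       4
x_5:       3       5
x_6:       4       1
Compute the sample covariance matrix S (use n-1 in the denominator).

Step 1 — column means:
  mean(X_1) = (5 + 7 + 3 + 6 + 3 + 4) / 6 = 28/6 = 4.6667
  mean(X_2) = (7 + 4 + 8 + 4 + 5 + 1) / 6 = 29/6 = 4.8333

Step 2 — sample covariance S[i,j] = (1/(n-1)) · Σ_k (x_{k,i} - mean_i) · (x_{k,j} - mean_j), with n-1 = 5.
  S[X_1,X_1] = ((0.3333)·(0.3333) + (2.3333)·(2.3333) + (-1.6667)·(-1.6667) + (1.3333)·(1.3333) + (-1.6667)·(-1.6667) + (-0.6667)·(-0.6667)) / 5 = 13.3333/5 = 2.6667
  S[X_1,X_2] = ((0.3333)·(2.1667) + (2.3333)·(-0.8333) + (-1.6667)·(3.1667) + (1.3333)·(-0.8333) + (-1.6667)·(0.1667) + (-0.6667)·(-3.8333)) / 5 = -5.3333/5 = -1.0667
  S[X_2,X_2] = ((2.1667)·(2.1667) + (-0.8333)·(-0.8333) + (3.1667)·(3.1667) + (-0.8333)·(-0.8333) + (0.1667)·(0.1667) + (-3.8333)·(-3.8333)) / 5 = 30.8333/5 = 6.1667

S is symmetric (S[j,i] = S[i,j]). Assembling:

S = [[2.6667, -1.0667],
 [-1.0667, 6.1667]]


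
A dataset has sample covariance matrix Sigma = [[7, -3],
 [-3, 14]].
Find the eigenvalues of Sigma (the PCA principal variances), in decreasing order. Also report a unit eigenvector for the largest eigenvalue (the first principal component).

Step 1 — characteristic polynomial of 2×2 Sigma:
  det(Sigma - λI) = λ² - trace · λ + det = 0.
  trace = 7 + 14 = 21, det = 7·14 - (-3)² = 89.
Step 2 — discriminant:
  Δ = trace² - 4·det = 441 - 356 = 85.
Step 3 — eigenvalues:
  λ = (trace ± √Δ)/2 = (21 ± 9.2195)/2,
  λ_1 = 15.1098,  λ_2 = 5.8902.

Step 4 — unit eigenvector for λ_1: solve (Sigma - λ_1 I)v = 0. First row:
  (7 - 15.1098)·v_x + (-3)·v_y = 0, i.e. (-8.1098)·v_x + (-3)·v_y = 0,
  so v ∝ (b, λ_1 - a) = (-3, 8.1098); multiply by -1 so the first entry is positive: u = (3, -8.1098).
  ||u|| = √((3)² + (-8.1098)²) = √(74.7684) ≈ 8.6469,
  v_1 = u/||u|| ≈ (0.3469, -0.9379) (||v_1|| = 1).

λ_1 = 15.1098,  λ_2 = 5.8902;  v_1 ≈ (0.3469, -0.9379)


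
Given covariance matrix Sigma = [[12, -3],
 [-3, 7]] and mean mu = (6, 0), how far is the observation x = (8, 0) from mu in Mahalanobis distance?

Step 1 — centre the observation: (x - mu) = (2, 0).

Step 2 — invert Sigma. det(Sigma) = 12·7 - (-3)² = 75.
  Sigma^{-1} = (1/det) · [[d, -b], [-b, a]] = [[0.0933, 0.04],
 [0.04, 0.16]].

Step 3 — form the quadratic (x - mu)^T · Sigma^{-1} · (x - mu):
  Sigma^{-1} · (x - mu) = (0.1867, 0.08).
  (x - mu)^T · [Sigma^{-1} · (x - mu)] = (2)·(0.1867) + (0)·(0.08) = 0.3733.

Step 4 — take square root: d = √(0.3733) ≈ 0.611.

d(x, mu) = √(0.3733) ≈ 0.611


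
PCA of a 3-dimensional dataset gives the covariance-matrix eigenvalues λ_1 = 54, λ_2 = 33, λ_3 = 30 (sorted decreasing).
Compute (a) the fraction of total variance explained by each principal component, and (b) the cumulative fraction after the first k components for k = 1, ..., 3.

Step 1 — total variance = trace(Sigma) = Σ λ_i = 54 + 33 + 30 = 117.

Step 2 — fraction explained by component i = λ_i / Σ λ:
  PC1: 54/117 = 0.4615
  PC2: 33/117 = 0.2821
  PC3: 30/117 = 0.2564

Step 3 — cumulative fraction after k components = (λ_1 + ... + λ_k) / Σ λ:
  k = 1: 54/117 = 0.4615
  k = 2: (54 + 33)/117 = 87/117 = 0.7436
  k = 3: (54 + 33 + 30)/117 = 117/117 = 1

Summary (fraction, with percent):

explained: PC1 0.4615 (46.15%), PC2 0.2821 (28.21%), PC3 0.2564 (25.64%);  cumulative: 0.4615, 0.7436, 1


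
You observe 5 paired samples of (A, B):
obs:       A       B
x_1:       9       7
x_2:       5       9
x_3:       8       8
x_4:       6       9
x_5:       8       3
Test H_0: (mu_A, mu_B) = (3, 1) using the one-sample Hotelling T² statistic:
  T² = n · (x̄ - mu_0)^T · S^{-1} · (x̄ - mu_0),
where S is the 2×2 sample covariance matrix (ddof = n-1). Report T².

Step 1 — sample mean vector:
  mean(A) = (9 + 5 + 8 + 6 + 8) / 5 = 36/5 = 7.2
  mean(B) = (7 + 9 + 8 + 9 + 3) / 5 = 36/5 = 7.2
  x̄ = (7.2, 7.2),  deviation x̄ - mu_0 = (7.2, 7.2) - (3, 1) = (4.2, 6.2).

Step 2 — sample covariance matrix, S[i,j] = (1/(n-1)) · Σ_k (x_{k,i} - mean_i) · (x_{k,j} - mean_j), divisor n-1 = 4:
  S[A,A] = ((1.8)·(1.8) + (-2.2)·(-2.2) + (0.8)·(0.8) + (-1.2)·(-1.2) + (0.8)·(0.8)) / 4 = 10.8/4 = 2.7
  S[A,B] = ((1.8)·(-0.2) + (-2.2)·(1.8) + (0.8)·(0.8) + (-1.2)·(1.8) + (0.8)·(-4.2)) / 4 = -9.2/4 = -2.3
  S[B,B] = ((-0.2)·(-0.2) + (1.8)·(1.8) + (0.8)·(0.8) + (1.8)·(1.8) + (-4.2)·(-4.2)) / 4 = 24.8/4 = 6.2
  S = [[2.7, -2.3],
 [-2.3, 6.2]].

Step 3 — invert S. det(S) = 2.7·6.2 - (-2.3)² = 11.45.
  S^{-1} = (1/det) · [[d, -b], [-b, a]] = [[0.5415, 0.2009],
 [0.2009, 0.2358]].

Step 4 — quadratic form (x̄ - mu_0)^T · S^{-1} · (x̄ - mu_0):
  S^{-1} · (x̄ - mu_0) = (3.5197, 2.3057),
  (x̄ - mu_0)^T · [...] = (4.2)·(3.5197) + (6.2)·(2.3057) = 29.0777.

Step 5 — scale by n: T² = 5 · 29.0777 = 145.3886.

T² ≈ 145.3886


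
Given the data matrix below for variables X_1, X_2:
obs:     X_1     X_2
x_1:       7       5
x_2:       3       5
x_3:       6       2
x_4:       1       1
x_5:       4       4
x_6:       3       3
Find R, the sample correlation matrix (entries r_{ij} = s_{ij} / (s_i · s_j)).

Step 1 — column means:
  mean(X_1) = (7 + 3 + 6 + 1 + 4 + 3) / 6 = 24/6 = 4
  mean(X_2) = (5 + 5 + 2 + 1 + 4 + 3) / 6 = 20/6 = 3.3333

Step 2 — sample variances and covariances s[i,j] = (1/(n-1)) · Σ_k (x_{k,i} - mean_i) · (x_{k,j} - mean_j), with n-1 = 5:
  s[X_1,X_1] = ((3)·(3) + (-1)·(-1) + (2)·(2) + (-3)·(-3) + (0)·(0) + (-1)·(-1)) / 5 = 24/5 = 4.8
  s[X_1,X_2] = ((3)·(1.6667) + (-1)·(1.6667) + (2)·(-1.3333) + (-3)·(-2.3333) + (0)·(0.6667) + (-1)·(-0.3333)) / 5 = 8/5 = 1.6
  s[X_2,X_2] = ((1.6667)·(1.6667) + (1.6667)·(1.6667) + (-1.3333)·(-1.3333) + (-2.3333)·(-2.3333) + (0.6667)·(0.6667) + (-0.3333)·(-0.3333)) / 5 = 13.3333/5 = 2.6667
  Sample standard deviations s_i = √(s[i,i]):
  s(X_1) = √(4.8) = 2.1909
  s(X_2) = √(2.6667) = 1.633

Step 3 — r_{ij} = s_{ij} / (s_i · s_j):
  r[X_1,X_1] = 1 (diagonal).
  r[X_1,X_2] = 1.6 / (2.1909 · 1.633) = 1.6 / 3.5777 = 0.4472
  r[X_2,X_2] = 1 (diagonal).

R is symmetric with unit diagonal. Assembling:

R = [[1, 0.4472],
 [0.4472, 1]]


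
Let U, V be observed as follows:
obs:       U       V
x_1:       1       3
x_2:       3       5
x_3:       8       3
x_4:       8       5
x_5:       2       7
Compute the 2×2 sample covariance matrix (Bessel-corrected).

Step 1 — column means:
  mean(U) = (1 + 3 + 8 + 8 + 2) / 5 = 22/5 = 4.4
  mean(V) = (3 + 5 + 3 + 5 + 7) / 5 = 23/5 = 4.6

Step 2 — sample covariance S[i,j] = (1/(n-1)) · Σ_k (x_{k,i} - mean_i) · (x_{k,j} - mean_j), with n-1 = 4.
  S[U,U] = ((-3.4)·(-3.4) + (-1.4)·(-1.4) + (3.6)·(3.6) + (3.6)·(3.6) + (-2.4)·(-2.4)) / 4 = 45.2/4 = 11.3
  S[U,V] = ((-3.4)·(-1.6) + (-1.4)·(0.4) + (3.6)·(-1.6) + (3.6)·(0.4) + (-2.4)·(2.4)) / 4 = -5.2/4 = -1.3
  S[V,V] = ((-1.6)·(-1.6) + (0.4)·(0.4) + (-1.6)·(-1.6) + (0.4)·(0.4) + (2.4)·(2.4)) / 4 = 11.2/4 = 2.8

S is symmetric (S[j,i] = S[i,j]). Assembling:

S = [[11.3, -1.3],
 [-1.3, 2.8]]
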